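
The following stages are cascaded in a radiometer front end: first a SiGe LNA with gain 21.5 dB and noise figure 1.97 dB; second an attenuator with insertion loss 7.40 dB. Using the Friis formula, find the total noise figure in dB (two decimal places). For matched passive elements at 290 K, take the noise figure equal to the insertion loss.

2.06 dB

Convert to linear (a loss of L dB is a gain of −L dB): F_i = 10^(NF_i/10), G_i = 10^(G_i,dB/10)
  Stage 1: F_1 = 10^(1.97/10) = 1.574, G_1 = 10^(21.5/10) = 141.3
  Stage 2: F_2 = 10^(7.40/10) = 5.495, G_2 = 10^(−7.40/10) = 0.1820
Friis cascade:
  F = 1.574 + (5.495 − 1)/141.3 = 1.606
NF = 10 log₁₀(1.606) = 2.06 dB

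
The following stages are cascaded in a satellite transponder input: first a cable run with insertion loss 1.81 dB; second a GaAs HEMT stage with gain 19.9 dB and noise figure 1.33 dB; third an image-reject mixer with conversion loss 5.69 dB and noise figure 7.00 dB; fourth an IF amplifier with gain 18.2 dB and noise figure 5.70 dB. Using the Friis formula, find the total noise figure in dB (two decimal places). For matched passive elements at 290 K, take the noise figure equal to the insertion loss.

3.58 dB

Convert to linear (a loss of L dB is a gain of −L dB): F_i = 10^(NF_i/10), G_i = 10^(G_i,dB/10)
  Stage 1: F_1 = 10^(1.81/10) = 1.517, G_1 = 10^(−1.81/10) = 0.6592
  Stage 2: F_2 = 10^(1.33/10) = 1.358, G_2 = 10^(19.9/10) = 97.72
  Stage 3: F_3 = 10^(7.00/10) = 5.012, G_3 = 10^(−5.69/10) = 0.2698
  Stage 4: F_4 = 10^(5.70/10) = 3.715, G_4 = 10^(18.2/10) = 66.07
Friis cascade:
  F = 1.517 + (1.358 − 1)/0.6592 + (5.012 − 1)/64.42 + (3.715 − 1)/17.38 = 2.279
NF = 10 log₁₀(2.279) = 3.58 dB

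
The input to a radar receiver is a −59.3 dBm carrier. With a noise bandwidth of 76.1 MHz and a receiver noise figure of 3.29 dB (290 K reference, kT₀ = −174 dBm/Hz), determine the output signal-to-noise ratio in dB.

32.6 dB

Noise floor: N = −174 + 10 log₁₀(B) + NF
10 log₁₀(7.61×10⁷) = 78.81 dB
N = −174 + 78.81 + 3.29 = −91.90 dBm
SNR = P_sig − N = −59.3 − (−91.90) = 32.60 dB → 32.6 dB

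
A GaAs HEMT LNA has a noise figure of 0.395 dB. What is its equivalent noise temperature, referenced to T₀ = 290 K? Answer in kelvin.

27.6 K

F = 10^(0.395/10) = 1.09522
T_e = (F − 1)·T₀ = (1.09522 − 1) × 290 = 27.6 K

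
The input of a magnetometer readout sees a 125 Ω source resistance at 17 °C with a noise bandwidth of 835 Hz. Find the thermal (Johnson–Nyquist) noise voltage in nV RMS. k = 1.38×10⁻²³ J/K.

T = 17 °C + 273.15 = 290.15 K
V_n = √(4kTRB)
4kTRB = 4 × 1.38×10⁻²³ × 290.15 × 1.25×10² × 8.35×10² = 1.67×10⁻¹⁵ V²
V_n = √(1.67×10⁻¹⁵) = 4.09×10⁻⁸ V = 40.9 nV

40.9 nV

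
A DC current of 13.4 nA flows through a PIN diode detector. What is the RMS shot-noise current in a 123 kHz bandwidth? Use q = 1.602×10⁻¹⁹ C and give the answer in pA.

23.0 pA

I_n = √(2qI·B)
2qI·B = 2 × 1.602×10⁻¹⁹ × 1.34×10⁻⁸ × 1.23×10⁵ = 5.28×10⁻²² A²
I_n = √(5.28×10⁻²²) = 2.30×10⁻¹¹ A = 23.0 pA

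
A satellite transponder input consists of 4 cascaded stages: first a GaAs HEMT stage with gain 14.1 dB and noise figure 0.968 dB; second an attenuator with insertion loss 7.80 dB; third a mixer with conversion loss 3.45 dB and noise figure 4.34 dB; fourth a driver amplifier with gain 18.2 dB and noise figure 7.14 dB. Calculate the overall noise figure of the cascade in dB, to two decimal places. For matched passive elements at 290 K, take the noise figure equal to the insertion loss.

6.04 dB

Convert to linear (a loss of L dB is a gain of −L dB): F_i = 10^(NF_i/10), G_i = 10^(G_i,dB/10)
  Stage 1: F_1 = 10^(0.968/10) = 1.250, G_1 = 10^(14.1/10) = 25.70
  Stage 2: F_2 = 10^(7.80/10) = 6.026, G_2 = 10^(−7.80/10) = 0.1660
  Stage 3: F_3 = 10^(4.34/10) = 2.716, G_3 = 10^(−3.45/10) = 0.4519
  Stage 4: F_4 = 10^(7.14/10) = 5.176, G_4 = 10^(18.2/10) = 66.07
Friis cascade:
  F = 1.250 + (6.026 − 1)/25.70 + (2.716 − 1)/4.266 + (5.176 − 1)/1.928 = 4.014
NF = 10 log₁₀(4.014) = 6.04 dB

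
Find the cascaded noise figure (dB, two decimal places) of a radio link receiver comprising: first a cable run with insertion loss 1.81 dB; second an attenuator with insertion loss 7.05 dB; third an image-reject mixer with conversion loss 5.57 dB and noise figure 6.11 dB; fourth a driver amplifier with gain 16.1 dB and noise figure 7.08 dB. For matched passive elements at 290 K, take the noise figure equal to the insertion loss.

Convert to linear (a loss of L dB is a gain of −L dB): F_i = 10^(NF_i/10), G_i = 10^(G_i,dB/10)
  Stage 1: F_1 = 10^(1.81/10) = 1.517, G_1 = 10^(−1.81/10) = 0.6592
  Stage 2: F_2 = 10^(7.05/10) = 5.070, G_2 = 10^(−7.05/10) = 0.1972
  Stage 3: F_3 = 10^(6.11/10) = 4.083, G_3 = 10^(−5.57/10) = 0.2773
  Stage 4: F_4 = 10^(7.08/10) = 5.105, G_4 = 10^(16.1/10) = 40.74
Friis cascade:
  F = 1.517 + (5.070 − 1)/0.6592 + (4.083 − 1)/0.1300 + (5.105 − 1)/0.03606 = 145.3
NF = 10 log₁₀(145.3) = 21.62 dB

21.62 dB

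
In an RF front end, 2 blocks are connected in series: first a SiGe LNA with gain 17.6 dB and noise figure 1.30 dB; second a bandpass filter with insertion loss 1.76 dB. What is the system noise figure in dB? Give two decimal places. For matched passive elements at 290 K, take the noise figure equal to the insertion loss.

1.33 dB

Convert to linear (a loss of L dB is a gain of −L dB): F_i = 10^(NF_i/10), G_i = 10^(G_i,dB/10)
  Stage 1: F_1 = 10^(1.30/10) = 1.349, G_1 = 10^(17.6/10) = 57.54
  Stage 2: F_2 = 10^(1.76/10) = 1.500, G_2 = 10^(−1.76/10) = 0.6668
Friis cascade:
  F = 1.349 + (1.500 − 1)/57.54 = 1.358
NF = 10 log₁₀(1.358) = 1.33 dB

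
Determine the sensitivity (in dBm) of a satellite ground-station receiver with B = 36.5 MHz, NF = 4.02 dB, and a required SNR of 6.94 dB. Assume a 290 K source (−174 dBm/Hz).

Sensitivity = −174 + 10 log₁₀(B) + NF + SNR_min
= −174 + 75.62 + 4.02 + 6.94
= −87.42 dBm → −87.4 dBm

−87.4 dBm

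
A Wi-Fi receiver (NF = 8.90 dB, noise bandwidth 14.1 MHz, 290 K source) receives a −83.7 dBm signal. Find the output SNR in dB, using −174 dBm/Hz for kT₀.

9.9 dB

Noise floor: N = −174 + 10 log₁₀(B) + NF
10 log₁₀(1.41×10⁷) = 71.49 dB
N = −174 + 71.49 + 8.90 = −93.61 dBm
SNR = P_sig − N = −83.7 − (−93.61) = 9.91 dB → 9.9 dB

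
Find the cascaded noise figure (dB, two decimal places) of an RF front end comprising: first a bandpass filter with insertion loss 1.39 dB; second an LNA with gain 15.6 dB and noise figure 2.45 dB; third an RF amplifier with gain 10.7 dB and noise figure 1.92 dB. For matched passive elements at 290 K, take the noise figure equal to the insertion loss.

3.88 dB

Convert to linear (a loss of L dB is a gain of −L dB): F_i = 10^(NF_i/10), G_i = 10^(G_i,dB/10)
  Stage 1: F_1 = 10^(1.39/10) = 1.377, G_1 = 10^(−1.39/10) = 0.7261
  Stage 2: F_2 = 10^(2.45/10) = 1.758, G_2 = 10^(15.6/10) = 36.31
  Stage 3: F_3 = 10^(1.92/10) = 1.556, G_3 = 10^(10.7/10) = 11.75
Friis cascade:
  F = 1.377 + (1.758 − 1)/0.7261 + (1.556 − 1)/26.36 = 2.442
NF = 10 log₁₀(2.442) = 3.88 dB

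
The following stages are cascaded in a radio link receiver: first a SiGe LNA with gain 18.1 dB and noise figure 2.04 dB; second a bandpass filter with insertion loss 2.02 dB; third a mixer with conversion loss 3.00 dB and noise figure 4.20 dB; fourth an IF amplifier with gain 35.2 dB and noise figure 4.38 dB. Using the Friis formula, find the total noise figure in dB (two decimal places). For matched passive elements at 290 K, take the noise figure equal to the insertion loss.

2.39 dB

Convert to linear (a loss of L dB is a gain of −L dB): F_i = 10^(NF_i/10), G_i = 10^(G_i,dB/10)
  Stage 1: F_1 = 10^(2.04/10) = 1.600, G_1 = 10^(18.1/10) = 64.57
  Stage 2: F_2 = 10^(2.02/10) = 1.592, G_2 = 10^(−2.02/10) = 0.6281
  Stage 3: F_3 = 10^(4.20/10) = 2.630, G_3 = 10^(−3.00/10) = 0.5012
  Stage 4: F_4 = 10^(4.38/10) = 2.742, G_4 = 10^(35.2/10) = 3311
Friis cascade:
  F = 1.600 + (1.592 − 1)/64.57 + (2.630 − 1)/40.55 + (2.742 − 1)/20.32 = 1.735
NF = 10 log₁₀(1.735) = 2.39 dB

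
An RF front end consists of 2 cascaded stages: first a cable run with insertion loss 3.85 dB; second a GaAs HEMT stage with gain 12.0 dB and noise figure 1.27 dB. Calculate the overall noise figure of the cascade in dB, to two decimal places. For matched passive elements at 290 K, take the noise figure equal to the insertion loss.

5.12 dB

Convert to linear (a loss of L dB is a gain of −L dB): F_i = 10^(NF_i/10), G_i = 10^(G_i,dB/10)
  Stage 1: F_1 = 10^(3.85/10) = 2.427, G_1 = 10^(−3.85/10) = 0.4121
  Stage 2: F_2 = 10^(1.27/10) = 1.340, G_2 = 10^(12.0/10) = 15.85
Friis cascade:
  F = 2.427 + (1.340 − 1)/0.4121 = 3.251
NF = 10 log₁₀(3.251) = 5.12 dB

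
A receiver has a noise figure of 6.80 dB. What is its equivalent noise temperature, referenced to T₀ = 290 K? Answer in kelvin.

F = 10^(6.80/10) = 4.7863
T_e = (F − 1)·T₀ = (4.7863 − 1) × 290 = 1098 K

1098 K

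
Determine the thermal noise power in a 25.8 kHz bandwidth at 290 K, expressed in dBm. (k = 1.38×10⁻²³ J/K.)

−129.9 dBm

P_n = kTB = 1.38×10⁻²³ × 290 × 2.58×10⁴ = 1.03×10⁻¹⁶ W
In dBm: 10 log₁₀(1.03×10⁻¹⁶ / 10⁻³) = −129.9 dBm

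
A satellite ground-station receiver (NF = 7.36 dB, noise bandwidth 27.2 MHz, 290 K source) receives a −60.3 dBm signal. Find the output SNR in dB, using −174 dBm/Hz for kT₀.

32.0 dB

Noise floor: N = −174 + 10 log₁₀(B) + NF
10 log₁₀(2.72×10⁷) = 74.35 dB
N = −174 + 74.35 + 7.36 = −92.29 dBm
SNR = P_sig − N = −60.3 − (−92.29) = 31.99 dB → 32.0 dB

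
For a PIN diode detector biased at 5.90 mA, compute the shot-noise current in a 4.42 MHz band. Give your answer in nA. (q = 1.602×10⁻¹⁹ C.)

I_n = √(2qI·B)
2qI·B = 2 × 1.602×10⁻¹⁹ × 5.90×10⁻³ × 4.42×10⁶ = 8.36×10⁻¹⁵ A²
I_n = √(8.36×10⁻¹⁵) = 9.14×10⁻⁸ A = 91.4 nA

91.4 nA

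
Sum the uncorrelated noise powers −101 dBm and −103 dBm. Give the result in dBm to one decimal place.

−98.9 dBm

Convert to linear, add, convert back:
P₁ = 7.94×10⁻¹⁴ W, P₂ = 5.01×10⁻¹⁴ W
P_tot = 1.30×10⁻¹³ W → 10 log₁₀(P_tot / 10⁻³) = −98.9 dBm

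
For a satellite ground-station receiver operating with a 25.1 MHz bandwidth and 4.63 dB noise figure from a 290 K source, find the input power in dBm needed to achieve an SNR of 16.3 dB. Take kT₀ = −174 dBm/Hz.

Sensitivity = −174 + 10 log₁₀(B) + NF + SNR_min
= −174 + 74 + 4.63 + 16.3
= −79.07 dBm → −79.1 dBm

−79.1 dBm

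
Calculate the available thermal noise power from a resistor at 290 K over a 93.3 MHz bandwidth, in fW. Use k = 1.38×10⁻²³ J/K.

P_n = kTB = 1.38×10⁻²³ × 290 × 9.33×10⁷ = 3.73×10⁻¹³ W = 373 fW

373 fW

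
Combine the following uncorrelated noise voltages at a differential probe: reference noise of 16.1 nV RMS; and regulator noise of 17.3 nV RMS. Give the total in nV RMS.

Uncorrelated sources add in power (mean-square): V_tot = √(ΣV_i²)
V_tot = √[(1.61×10⁻⁸)² + (1.73×10⁻⁸)²] = 2.36×10⁻⁸ V = 23.6 nV

23.6 nV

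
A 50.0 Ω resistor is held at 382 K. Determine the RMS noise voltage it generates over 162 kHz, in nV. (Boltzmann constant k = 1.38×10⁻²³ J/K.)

V_n = √(4kTRB)
4kTRB = 4 × 1.38×10⁻²³ × 382 × 5.00×10¹ × 1.62×10⁵ = 1.71×10⁻¹³ V²
V_n = √(1.71×10⁻¹³) = 4.13×10⁻⁷ V = 413 nV

413 nV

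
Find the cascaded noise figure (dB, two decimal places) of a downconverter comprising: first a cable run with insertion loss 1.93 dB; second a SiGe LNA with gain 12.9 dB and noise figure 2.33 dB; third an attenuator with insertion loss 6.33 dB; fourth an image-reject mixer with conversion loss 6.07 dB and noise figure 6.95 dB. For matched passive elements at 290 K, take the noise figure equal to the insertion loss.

6.32 dB

Convert to linear (a loss of L dB is a gain of −L dB): F_i = 10^(NF_i/10), G_i = 10^(G_i,dB/10)
  Stage 1: F_1 = 10^(1.93/10) = 1.560, G_1 = 10^(−1.93/10) = 0.6412
  Stage 2: F_2 = 10^(2.33/10) = 1.710, G_2 = 10^(12.9/10) = 19.50
  Stage 3: F_3 = 10^(6.33/10) = 4.295, G_3 = 10^(−6.33/10) = 0.2328
  Stage 4: F_4 = 10^(6.95/10) = 4.955, G_4 = 10^(−6.07/10) = 0.2472
Friis cascade:
  F = 1.560 + (1.710 − 1)/0.6412 + (4.295 − 1)/12.50 + (4.955 − 1)/2.911 = 4.289
NF = 10 log₁₀(4.289) = 6.32 dB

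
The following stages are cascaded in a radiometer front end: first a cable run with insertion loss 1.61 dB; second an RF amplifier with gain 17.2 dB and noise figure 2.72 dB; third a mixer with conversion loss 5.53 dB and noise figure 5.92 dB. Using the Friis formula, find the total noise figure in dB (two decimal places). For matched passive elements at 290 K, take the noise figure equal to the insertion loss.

4.46 dB

Convert to linear (a loss of L dB is a gain of −L dB): F_i = 10^(NF_i/10), G_i = 10^(G_i,dB/10)
  Stage 1: F_1 = 10^(1.61/10) = 1.449, G_1 = 10^(−1.61/10) = 0.6902
  Stage 2: F_2 = 10^(2.72/10) = 1.871, G_2 = 10^(17.2/10) = 52.48
  Stage 3: F_3 = 10^(5.92/10) = 3.908, G_3 = 10^(−5.53/10) = 0.2799
Friis cascade:
  F = 1.449 + (1.871 − 1)/0.6902 + (3.908 − 1)/36.22 = 2.790
NF = 10 log₁₀(2.790) = 4.46 dB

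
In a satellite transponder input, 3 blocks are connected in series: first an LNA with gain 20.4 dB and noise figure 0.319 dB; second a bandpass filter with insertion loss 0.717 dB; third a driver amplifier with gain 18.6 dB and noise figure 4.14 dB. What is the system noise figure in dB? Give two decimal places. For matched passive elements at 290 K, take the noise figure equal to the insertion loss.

0.39 dB

Convert to linear (a loss of L dB is a gain of −L dB): F_i = 10^(NF_i/10), G_i = 10^(G_i,dB/10)
  Stage 1: F_1 = 10^(0.319/10) = 1.076, G_1 = 10^(20.4/10) = 109.6
  Stage 2: F_2 = 10^(0.717/10) = 1.180, G_2 = 10^(−0.717/10) = 0.8478
  Stage 3: F_3 = 10^(4.14/10) = 2.594, G_3 = 10^(18.6/10) = 72.44
Friis cascade:
  F = 1.076 + (1.180 − 1)/109.6 + (2.594 − 1)/92.96 = 1.095
NF = 10 log₁₀(1.095) = 0.39 dB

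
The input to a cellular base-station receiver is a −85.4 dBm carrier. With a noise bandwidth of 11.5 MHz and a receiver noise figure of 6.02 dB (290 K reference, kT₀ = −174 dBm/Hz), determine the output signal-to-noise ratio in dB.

12.0 dB

Noise floor: N = −174 + 10 log₁₀(B) + NF
10 log₁₀(1.15×10⁷) = 70.61 dB
N = −174 + 70.61 + 6.02 = −97.37 dBm
SNR = P_sig − N = −85.4 − (−97.37) = 11.97 dB → 12.0 dB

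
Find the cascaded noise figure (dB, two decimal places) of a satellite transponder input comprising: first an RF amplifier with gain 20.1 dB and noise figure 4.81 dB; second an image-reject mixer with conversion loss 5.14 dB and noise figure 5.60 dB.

Convert to linear (a loss of L dB is a gain of −L dB): F_i = 10^(NF_i/10), G_i = 10^(G_i,dB/10)
  Stage 1: F_1 = 10^(4.81/10) = 3.027, G_1 = 10^(20.1/10) = 102.3
  Stage 2: F_2 = 10^(5.60/10) = 3.631, G_2 = 10^(−5.14/10) = 0.3062
Friis cascade:
  F = 3.027 + (3.631 − 1)/102.3 = 3.053
NF = 10 log₁₀(3.053) = 4.85 dB

4.85 dB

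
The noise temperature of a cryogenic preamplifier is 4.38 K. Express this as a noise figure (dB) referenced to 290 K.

F = 1 + T_e/T₀ = 1 + 4.38/290 = 1.0151
NF = 10 log₁₀(1.0151) = 0.065 dB

0.065 dB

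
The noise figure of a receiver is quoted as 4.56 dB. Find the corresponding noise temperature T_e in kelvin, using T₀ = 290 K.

F = 10^(4.56/10) = 2.85759
T_e = (F − 1)·T₀ = (2.85759 − 1) × 290 = 539 K

539 K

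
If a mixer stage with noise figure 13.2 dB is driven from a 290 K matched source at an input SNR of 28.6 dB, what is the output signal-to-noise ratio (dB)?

15.4 dB

By definition F = SNR_in/SNR_out, so in dB: SNR_out = SNR_in − NF
SNR_out = 28.6 − 13.2 = 15.4 dB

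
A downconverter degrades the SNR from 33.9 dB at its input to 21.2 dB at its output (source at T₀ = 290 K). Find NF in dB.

NF (dB) = SNR_in(dB) − SNR_out(dB) when the source is at T₀
NF = 33.9 − 21.2 = 12.7 dB

12.7 dB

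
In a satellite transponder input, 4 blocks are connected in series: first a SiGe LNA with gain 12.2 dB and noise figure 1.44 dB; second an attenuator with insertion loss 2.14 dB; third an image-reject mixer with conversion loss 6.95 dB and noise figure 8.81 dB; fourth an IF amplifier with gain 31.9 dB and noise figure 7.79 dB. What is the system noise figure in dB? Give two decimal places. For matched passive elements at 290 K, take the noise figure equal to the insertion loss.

Convert to linear (a loss of L dB is a gain of −L dB): F_i = 10^(NF_i/10), G_i = 10^(G_i,dB/10)
  Stage 1: F_1 = 10^(1.44/10) = 1.393, G_1 = 10^(12.2/10) = 16.60
  Stage 2: F_2 = 10^(2.14/10) = 1.637, G_2 = 10^(−2.14/10) = 0.6109
  Stage 3: F_3 = 10^(8.81/10) = 7.603, G_3 = 10^(−6.95/10) = 0.2018
  Stage 4: F_4 = 10^(7.79/10) = 6.012, G_4 = 10^(31.9/10) = 1549
Friis cascade:
  F = 1.393 + (1.637 − 1)/16.60 + (7.603 − 1)/10.14 + (6.012 − 1)/2.046 = 4.532
NF = 10 log₁₀(4.532) = 6.56 dB

6.56 dB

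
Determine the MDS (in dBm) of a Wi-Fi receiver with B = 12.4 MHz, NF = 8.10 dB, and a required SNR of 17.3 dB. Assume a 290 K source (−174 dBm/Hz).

−77.7 dBm

Sensitivity = −174 + 10 log₁₀(B) + NF + SNR_min
= −174 + 70.93 + 8.10 + 17.3
= −77.67 dBm → −77.7 dBm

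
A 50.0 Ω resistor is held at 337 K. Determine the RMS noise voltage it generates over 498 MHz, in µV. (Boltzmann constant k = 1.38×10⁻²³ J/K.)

21.5 µV

V_n = √(4kTRB)
4kTRB = 4 × 1.38×10⁻²³ × 337 × 5.00×10¹ × 4.98×10⁸ = 4.63×10⁻¹⁰ V²
V_n = √(4.63×10⁻¹⁰) = 2.15×10⁻⁵ V = 21.5 µV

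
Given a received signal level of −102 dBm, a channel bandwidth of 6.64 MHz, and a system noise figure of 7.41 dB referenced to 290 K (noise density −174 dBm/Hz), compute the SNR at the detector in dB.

Noise floor: N = −174 + 10 log₁₀(B) + NF
10 log₁₀(6.64×10⁶) = 68.22 dB
N = −174 + 68.22 + 7.41 = −98.37 dBm
SNR = P_sig − N = −102 − (−98.37) = −3.63 dB → −3.6 dB

−3.6 dB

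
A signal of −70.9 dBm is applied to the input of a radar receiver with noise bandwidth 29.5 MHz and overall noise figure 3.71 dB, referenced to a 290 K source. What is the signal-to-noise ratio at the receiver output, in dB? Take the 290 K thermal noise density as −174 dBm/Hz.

24.7 dB

Noise floor: N = −174 + 10 log₁₀(B) + NF
10 log₁₀(2.95×10⁷) = 74.7 dB
N = −174 + 74.7 + 3.71 = −95.59 dBm
SNR = P_sig − N = −70.9 − (−95.59) = 24.69 dB → 24.7 dB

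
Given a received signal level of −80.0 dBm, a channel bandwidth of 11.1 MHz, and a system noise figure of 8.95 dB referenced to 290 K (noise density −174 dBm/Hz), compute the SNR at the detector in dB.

14.6 dB

Noise floor: N = −174 + 10 log₁₀(B) + NF
10 log₁₀(1.11×10⁷) = 70.45 dB
N = −174 + 70.45 + 8.95 = −94.60 dBm
SNR = P_sig − N = −80.0 − (−94.60) = 14.60 dB → 14.6 dB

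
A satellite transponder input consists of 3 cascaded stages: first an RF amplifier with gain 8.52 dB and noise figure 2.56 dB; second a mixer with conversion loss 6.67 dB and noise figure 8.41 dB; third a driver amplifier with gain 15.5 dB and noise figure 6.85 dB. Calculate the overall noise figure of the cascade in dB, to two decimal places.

Convert to linear (a loss of L dB is a gain of −L dB): F_i = 10^(NF_i/10), G_i = 10^(G_i,dB/10)
  Stage 1: F_1 = 10^(2.56/10) = 1.803, G_1 = 10^(8.52/10) = 7.112
  Stage 2: F_2 = 10^(8.41/10) = 6.934, G_2 = 10^(−6.67/10) = 0.2153
  Stage 3: F_3 = 10^(6.85/10) = 4.842, G_3 = 10^(15.5/10) = 35.48
Friis cascade:
  F = 1.803 + (6.934 − 1)/7.112 + (4.842 − 1)/1.531 = 5.147
NF = 10 log₁₀(5.147) = 7.12 dB

7.12 dB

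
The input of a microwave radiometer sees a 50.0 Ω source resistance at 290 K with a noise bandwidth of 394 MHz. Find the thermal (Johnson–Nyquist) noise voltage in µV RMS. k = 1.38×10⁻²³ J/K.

17.8 µV

V_n = √(4kTRB)
4kTRB = 4 × 1.38×10⁻²³ × 290 × 5.00×10¹ × 3.94×10⁸ = 3.15×10⁻¹⁰ V²
V_n = √(3.15×10⁻¹⁰) = 1.78×10⁻⁵ V = 17.8 µV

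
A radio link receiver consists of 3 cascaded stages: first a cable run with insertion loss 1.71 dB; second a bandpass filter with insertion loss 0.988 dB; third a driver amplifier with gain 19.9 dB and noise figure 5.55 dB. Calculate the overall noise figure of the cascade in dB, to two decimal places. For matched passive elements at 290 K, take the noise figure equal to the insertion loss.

8.25 dB

Convert to linear (a loss of L dB is a gain of −L dB): F_i = 10^(NF_i/10), G_i = 10^(G_i,dB/10)
  Stage 1: F_1 = 10^(1.71/10) = 1.483, G_1 = 10^(−1.71/10) = 0.6745
  Stage 2: F_2 = 10^(0.988/10) = 1.255, G_2 = 10^(−0.988/10) = 0.7965
  Stage 3: F_3 = 10^(5.55/10) = 3.589, G_3 = 10^(19.9/10) = 97.72
Friis cascade:
  F = 1.483 + (1.255 − 1)/0.6745 + (3.589 − 1)/0.5373 = 6.680
NF = 10 log₁₀(6.680) = 8.25 dB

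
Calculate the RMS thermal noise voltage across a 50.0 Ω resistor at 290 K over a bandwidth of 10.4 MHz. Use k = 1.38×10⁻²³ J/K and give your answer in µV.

2.89 µV

V_n = √(4kTRB)
4kTRB = 4 × 1.38×10⁻²³ × 290 × 5.00×10¹ × 1.04×10⁷ = 8.32×10⁻¹² V²
V_n = √(8.32×10⁻¹²) = 2.89×10⁻⁶ V = 2.89 µV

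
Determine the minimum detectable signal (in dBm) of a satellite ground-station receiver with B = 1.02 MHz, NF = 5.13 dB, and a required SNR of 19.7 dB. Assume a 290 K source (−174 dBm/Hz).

Sensitivity = −174 + 10 log₁₀(B) + NF + SNR_min
= −174 + 60.09 + 5.13 + 19.7
= −89.08 dBm → −89.1 dBm

−89.1 dBm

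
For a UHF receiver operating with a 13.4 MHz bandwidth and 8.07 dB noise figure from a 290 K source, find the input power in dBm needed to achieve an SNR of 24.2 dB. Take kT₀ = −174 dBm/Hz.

−70.5 dBm

Sensitivity = −174 + 10 log₁₀(B) + NF + SNR_min
= −174 + 71.27 + 8.07 + 24.2
= −70.46 dBm → −70.5 dBm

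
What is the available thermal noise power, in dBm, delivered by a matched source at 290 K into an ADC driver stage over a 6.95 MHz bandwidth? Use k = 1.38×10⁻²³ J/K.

−105.6 dBm

P_n = kTB = 1.38×10⁻²³ × 290 × 6.95×10⁶ = 2.78×10⁻¹⁴ W
In dBm: 10 log₁₀(2.78×10⁻¹⁴ / 10⁻³) = −105.6 dBm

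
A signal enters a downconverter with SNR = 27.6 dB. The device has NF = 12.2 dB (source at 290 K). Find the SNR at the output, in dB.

15.4 dB

By definition F = SNR_in/SNR_out, so in dB: SNR_out = SNR_in − NF
SNR_out = 27.6 − 12.2 = 15.4 dB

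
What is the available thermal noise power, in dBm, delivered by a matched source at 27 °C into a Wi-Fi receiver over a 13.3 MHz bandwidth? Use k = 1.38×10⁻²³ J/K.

T = 27 °C + 273.15 = 300.15 K
P_n = kTB = 1.38×10⁻²³ × 300.15 × 1.33×10⁷ = 5.51×10⁻¹⁴ W
In dBm: 10 log₁₀(5.51×10⁻¹⁴ / 10⁻³) = −102.6 dBm

−102.6 dBm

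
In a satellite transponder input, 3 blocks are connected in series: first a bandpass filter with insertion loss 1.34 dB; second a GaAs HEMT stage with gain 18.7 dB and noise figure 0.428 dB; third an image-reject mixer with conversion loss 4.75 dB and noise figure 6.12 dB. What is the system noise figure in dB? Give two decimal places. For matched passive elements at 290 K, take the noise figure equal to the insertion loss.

1.93 dB

Convert to linear (a loss of L dB is a gain of −L dB): F_i = 10^(NF_i/10), G_i = 10^(G_i,dB/10)
  Stage 1: F_1 = 10^(1.34/10) = 1.361, G_1 = 10^(−1.34/10) = 0.7345
  Stage 2: F_2 = 10^(0.428/10) = 1.104, G_2 = 10^(18.7/10) = 74.13
  Stage 3: F_3 = 10^(6.12/10) = 4.093, G_3 = 10^(−4.75/10) = 0.3350
Friis cascade:
  F = 1.361 + (1.104 − 1)/0.7345 + (4.093 − 1)/54.45 = 1.559
NF = 10 log₁₀(1.559) = 1.93 dB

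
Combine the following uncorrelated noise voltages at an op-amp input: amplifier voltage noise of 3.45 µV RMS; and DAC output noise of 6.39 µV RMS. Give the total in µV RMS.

Uncorrelated sources add in power (mean-square): V_tot = √(ΣV_i²)
V_tot = √[(3.45×10⁻⁶)² + (6.39×10⁻⁶)²] = 7.26×10⁻⁶ V = 7.26 µV

7.26 µV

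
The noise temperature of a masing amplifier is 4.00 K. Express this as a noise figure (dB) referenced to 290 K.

0.059 dB

F = 1 + T_e/T₀ = 1 + 4.00/290 = 1.01379
NF = 10 log₁₀(1.01379) = 0.059 dB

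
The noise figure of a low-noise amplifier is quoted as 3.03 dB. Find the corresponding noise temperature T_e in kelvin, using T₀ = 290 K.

F = 10^(3.03/10) = 2.00909
T_e = (F − 1)·T₀ = (2.00909 − 1) × 290 = 293 K

293 K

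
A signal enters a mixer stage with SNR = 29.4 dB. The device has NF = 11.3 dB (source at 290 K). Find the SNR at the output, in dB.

By definition F = SNR_in/SNR_out, so in dB: SNR_out = SNR_in − NF
SNR_out = 29.4 − 11.3 = 18.1 dB

18.1 dB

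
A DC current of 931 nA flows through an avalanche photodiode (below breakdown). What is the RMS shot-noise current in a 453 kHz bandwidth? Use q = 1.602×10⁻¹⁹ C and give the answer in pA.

368 pA

I_n = √(2qI·B)
2qI·B = 2 × 1.602×10⁻¹⁹ × 9.31×10⁻⁷ × 4.53×10⁵ = 1.35×10⁻¹⁹ A²
I_n = √(1.35×10⁻¹⁹) = 3.68×10⁻¹⁰ A = 368 pA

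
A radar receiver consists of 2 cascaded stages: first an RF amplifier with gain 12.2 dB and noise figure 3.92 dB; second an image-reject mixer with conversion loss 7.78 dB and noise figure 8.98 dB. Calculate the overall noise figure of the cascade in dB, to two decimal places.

Convert to linear (a loss of L dB is a gain of −L dB): F_i = 10^(NF_i/10), G_i = 10^(G_i,dB/10)
  Stage 1: F_1 = 10^(3.92/10) = 2.466, G_1 = 10^(12.2/10) = 16.60
  Stage 2: F_2 = 10^(8.98/10) = 7.907, G_2 = 10^(−7.78/10) = 0.1667
Friis cascade:
  F = 2.466 + (7.907 − 1)/16.60 = 2.882
NF = 10 log₁₀(2.882) = 4.60 dB

4.60 dB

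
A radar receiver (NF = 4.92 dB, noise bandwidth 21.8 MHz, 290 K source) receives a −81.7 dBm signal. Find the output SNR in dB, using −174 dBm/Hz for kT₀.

Noise floor: N = −174 + 10 log₁₀(B) + NF
10 log₁₀(2.18×10⁷) = 73.38 dB
N = −174 + 73.38 + 4.92 = −95.70 dBm
SNR = P_sig − N = −81.7 − (−95.70) = 14.00 dB → 14.0 dB

14.0 dB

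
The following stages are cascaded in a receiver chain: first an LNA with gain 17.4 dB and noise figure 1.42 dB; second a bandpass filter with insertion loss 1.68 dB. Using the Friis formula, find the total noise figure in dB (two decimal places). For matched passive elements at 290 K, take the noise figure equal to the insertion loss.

1.45 dB

Convert to linear (a loss of L dB is a gain of −L dB): F_i = 10^(NF_i/10), G_i = 10^(G_i,dB/10)
  Stage 1: F_1 = 10^(1.42/10) = 1.387, G_1 = 10^(17.4/10) = 54.95
  Stage 2: F_2 = 10^(1.68/10) = 1.472, G_2 = 10^(−1.68/10) = 0.6792
Friis cascade:
  F = 1.387 + (1.472 − 1)/54.95 = 1.395
NF = 10 log₁₀(1.395) = 1.45 dB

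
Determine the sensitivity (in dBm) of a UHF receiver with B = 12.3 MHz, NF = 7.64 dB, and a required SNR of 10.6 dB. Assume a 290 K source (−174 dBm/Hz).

Sensitivity = −174 + 10 log₁₀(B) + NF + SNR_min
= −174 + 70.9 + 7.64 + 10.6
= −84.86 dBm → −84.9 dBm

−84.9 dBm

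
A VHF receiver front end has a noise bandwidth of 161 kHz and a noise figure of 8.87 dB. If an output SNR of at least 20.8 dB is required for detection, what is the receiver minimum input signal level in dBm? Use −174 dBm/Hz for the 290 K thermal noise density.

−92.3 dBm

Sensitivity = −174 + 10 log₁₀(B) + NF + SNR_min
= −174 + 52.07 + 8.87 + 20.8
= −92.26 dBm → −92.3 dBm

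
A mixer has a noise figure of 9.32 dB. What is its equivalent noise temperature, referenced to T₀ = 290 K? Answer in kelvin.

2190 K

F = 10^(9.32/10) = 8.55067
T_e = (F − 1)·T₀ = (8.55067 − 1) × 290 = 2190 K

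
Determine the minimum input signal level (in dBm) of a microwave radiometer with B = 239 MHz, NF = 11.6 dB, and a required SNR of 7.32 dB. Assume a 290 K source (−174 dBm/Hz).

−71.3 dBm

Sensitivity = −174 + 10 log₁₀(B) + NF + SNR_min
= −174 + 83.78 + 11.6 + 7.32
= −71.30 dBm → −71.3 dBm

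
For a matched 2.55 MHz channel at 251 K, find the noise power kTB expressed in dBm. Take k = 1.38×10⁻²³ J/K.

P_n = kTB = 1.38×10⁻²³ × 251 × 2.55×10⁶ = 8.83×10⁻¹⁵ W
In dBm: 10 log₁₀(8.83×10⁻¹⁵ / 10⁻³) = −110.5 dBm

−110.5 dBm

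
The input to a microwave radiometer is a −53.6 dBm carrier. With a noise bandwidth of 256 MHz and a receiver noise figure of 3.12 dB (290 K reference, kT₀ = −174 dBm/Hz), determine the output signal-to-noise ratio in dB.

33.2 dB

Noise floor: N = −174 + 10 log₁₀(B) + NF
10 log₁₀(2.56×10⁸) = 84.08 dB
N = −174 + 84.08 + 3.12 = −86.80 dBm
SNR = P_sig − N = −53.6 − (−86.80) = 33.20 dB → 33.2 dB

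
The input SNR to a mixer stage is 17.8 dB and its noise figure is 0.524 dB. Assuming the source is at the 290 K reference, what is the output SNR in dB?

By definition F = SNR_in/SNR_out, so in dB: SNR_out = SNR_in − NF
SNR_out = 17.8 − 0.524 = 17.276 dB

17.276 dB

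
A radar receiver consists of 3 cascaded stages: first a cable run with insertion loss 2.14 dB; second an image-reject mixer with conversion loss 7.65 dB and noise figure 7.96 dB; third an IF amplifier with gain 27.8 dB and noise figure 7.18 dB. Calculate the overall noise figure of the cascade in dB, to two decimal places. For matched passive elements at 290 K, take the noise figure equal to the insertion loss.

Convert to linear (a loss of L dB is a gain of −L dB): F_i = 10^(NF_i/10), G_i = 10^(G_i,dB/10)
  Stage 1: F_1 = 10^(2.14/10) = 1.637, G_1 = 10^(−2.14/10) = 0.6109
  Stage 2: F_2 = 10^(7.96/10) = 6.252, G_2 = 10^(−7.65/10) = 0.1718
  Stage 3: F_3 = 10^(7.18/10) = 5.224, G_3 = 10^(27.8/10) = 602.6
Friis cascade:
  F = 1.637 + (6.252 − 1)/0.6109 + (5.224 − 1)/0.1050 = 50.48
NF = 10 log₁₀(50.48) = 17.03 dB

17.03 dB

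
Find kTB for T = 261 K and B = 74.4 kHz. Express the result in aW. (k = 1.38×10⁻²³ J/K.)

268 aW

P_n = kTB = 1.38×10⁻²³ × 261 × 7.44×10⁴ = 2.68×10⁻¹⁶ W = 268 aW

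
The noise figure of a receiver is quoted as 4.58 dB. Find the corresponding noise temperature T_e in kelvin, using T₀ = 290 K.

F = 10^(4.58/10) = 2.87078
T_e = (F − 1)·T₀ = (2.87078 − 1) × 290 = 543 K

543 K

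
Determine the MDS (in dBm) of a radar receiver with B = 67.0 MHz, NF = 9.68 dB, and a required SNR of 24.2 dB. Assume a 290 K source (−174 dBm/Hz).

−61.9 dBm

Sensitivity = −174 + 10 log₁₀(B) + NF + SNR_min
= −174 + 78.26 + 9.68 + 24.2
= −61.86 dBm → −61.9 dBm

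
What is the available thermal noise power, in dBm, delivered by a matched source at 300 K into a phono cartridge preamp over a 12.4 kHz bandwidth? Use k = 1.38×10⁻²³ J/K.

P_n = kTB = 1.38×10⁻²³ × 300 × 1.24×10⁴ = 5.13×10⁻¹⁷ W
In dBm: 10 log₁₀(5.13×10⁻¹⁷ / 10⁻³) = −132.9 dBm

−132.9 dBm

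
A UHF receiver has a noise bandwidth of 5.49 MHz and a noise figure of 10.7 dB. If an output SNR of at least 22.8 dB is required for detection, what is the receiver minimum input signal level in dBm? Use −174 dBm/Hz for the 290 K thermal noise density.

Sensitivity = −174 + 10 log₁₀(B) + NF + SNR_min
= −174 + 67.4 + 10.7 + 22.8
= −73.1 dBm → −73.1 dBm

−73.1 dBm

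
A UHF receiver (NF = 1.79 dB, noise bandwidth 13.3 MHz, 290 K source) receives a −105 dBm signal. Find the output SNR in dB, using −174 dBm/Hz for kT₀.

−4.0 dB

Noise floor: N = −174 + 10 log₁₀(B) + NF
10 log₁₀(1.33×10⁷) = 71.24 dB
N = −174 + 71.24 + 1.79 = −100.97 dBm
SNR = P_sig − N = −105 − (−100.97) = −4.03 dB → −4.0 dB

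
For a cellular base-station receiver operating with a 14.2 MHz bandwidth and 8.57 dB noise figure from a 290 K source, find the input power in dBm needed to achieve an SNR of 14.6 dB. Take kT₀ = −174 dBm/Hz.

−79.3 dBm

Sensitivity = −174 + 10 log₁₀(B) + NF + SNR_min
= −174 + 71.52 + 8.57 + 14.6
= −79.31 dBm → −79.3 dBm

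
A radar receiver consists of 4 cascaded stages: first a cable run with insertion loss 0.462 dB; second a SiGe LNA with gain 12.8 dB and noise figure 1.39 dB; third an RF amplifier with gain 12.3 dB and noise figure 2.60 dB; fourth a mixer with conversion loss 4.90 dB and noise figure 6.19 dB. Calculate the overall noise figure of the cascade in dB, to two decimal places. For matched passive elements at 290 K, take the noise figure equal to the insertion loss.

Convert to linear (a loss of L dB is a gain of −L dB): F_i = 10^(NF_i/10), G_i = 10^(G_i,dB/10)
  Stage 1: F_1 = 10^(0.462/10) = 1.112, G_1 = 10^(−0.462/10) = 0.8991
  Stage 2: F_2 = 10^(1.39/10) = 1.377, G_2 = 10^(12.8/10) = 19.05
  Stage 3: F_3 = 10^(2.60/10) = 1.820, G_3 = 10^(12.3/10) = 16.98
  Stage 4: F_4 = 10^(6.19/10) = 4.159, G_4 = 10^(−4.90/10) = 0.3236
Friis cascade:
  F = 1.112 + (1.377 − 1)/0.8991 + (1.820 − 1)/17.13 + (4.159 − 1)/290.9 = 1.590
NF = 10 log₁₀(1.590) = 2.02 dB

2.02 dB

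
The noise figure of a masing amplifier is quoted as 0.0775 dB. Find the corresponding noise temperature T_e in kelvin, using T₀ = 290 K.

F = 10^(0.0775/10) = 1.01801
T_e = (F − 1)·T₀ = (1.01801 − 1) × 290 = 5.22 K

5.22 K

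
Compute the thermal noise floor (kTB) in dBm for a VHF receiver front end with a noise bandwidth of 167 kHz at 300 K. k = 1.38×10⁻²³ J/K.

P_n = kTB = 1.38×10⁻²³ × 300 × 1.67×10⁵ = 6.91×10⁻¹⁶ W
In dBm: 10 log₁₀(6.91×10⁻¹⁶ / 10⁻³) = −121.6 dBm

−121.6 dBm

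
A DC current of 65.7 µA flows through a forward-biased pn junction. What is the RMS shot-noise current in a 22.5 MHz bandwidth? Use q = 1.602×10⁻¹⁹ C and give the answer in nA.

I_n = √(2qI·B)
2qI·B = 2 × 1.602×10⁻¹⁹ × 6.57×10⁻⁵ × 2.25×10⁷ = 4.74×10⁻¹⁶ A²
I_n = √(4.74×10⁻¹⁶) = 2.18×10⁻⁸ A = 21.8 nA

21.8 nA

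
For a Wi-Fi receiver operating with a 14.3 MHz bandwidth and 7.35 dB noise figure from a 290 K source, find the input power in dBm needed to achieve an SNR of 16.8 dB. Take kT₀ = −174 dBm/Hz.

−78.3 dBm

Sensitivity = −174 + 10 log₁₀(B) + NF + SNR_min
= −174 + 71.55 + 7.35 + 16.8
= −78.30 dBm → −78.3 dBm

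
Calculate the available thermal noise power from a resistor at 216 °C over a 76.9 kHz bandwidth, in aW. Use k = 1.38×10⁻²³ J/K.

519 aW

T = 216 °C + 273.15 = 489.15 K
P_n = kTB = 1.38×10⁻²³ × 489.15 × 7.69×10⁴ = 5.19×10⁻¹⁶ W = 519 aW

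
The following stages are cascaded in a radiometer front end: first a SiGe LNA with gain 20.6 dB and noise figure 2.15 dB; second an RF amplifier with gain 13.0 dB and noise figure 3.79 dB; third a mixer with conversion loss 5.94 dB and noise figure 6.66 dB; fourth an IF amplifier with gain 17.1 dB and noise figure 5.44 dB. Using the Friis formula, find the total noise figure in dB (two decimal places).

Convert to linear (a loss of L dB is a gain of −L dB): F_i = 10^(NF_i/10), G_i = 10^(G_i,dB/10)
  Stage 1: F_1 = 10^(2.15/10) = 1.641, G_1 = 10^(20.6/10) = 114.8
  Stage 2: F_2 = 10^(3.79/10) = 2.393, G_2 = 10^(13.0/10) = 19.95
  Stage 3: F_3 = 10^(6.66/10) = 4.634, G_3 = 10^(−5.94/10) = 0.2547
  Stage 4: F_4 = 10^(5.44/10) = 3.499, G_4 = 10^(17.1/10) = 51.29
Friis cascade:
  F = 1.641 + (2.393 − 1)/114.8 + (4.634 − 1)/2291 + (3.499 − 1)/583.4 = 1.659
NF = 10 log₁₀(1.659) = 2.20 dB

2.20 dB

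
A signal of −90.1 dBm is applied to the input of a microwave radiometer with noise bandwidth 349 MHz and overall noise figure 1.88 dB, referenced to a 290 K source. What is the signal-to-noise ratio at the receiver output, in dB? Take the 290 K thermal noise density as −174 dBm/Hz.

Noise floor: N = −174 + 10 log₁₀(B) + NF
10 log₁₀(3.49×10⁸) = 85.43 dB
N = −174 + 85.43 + 1.88 = −86.69 dBm
SNR = P_sig − N = −90.1 − (−86.69) = −3.41 dB → −3.4 dB

−3.4 dB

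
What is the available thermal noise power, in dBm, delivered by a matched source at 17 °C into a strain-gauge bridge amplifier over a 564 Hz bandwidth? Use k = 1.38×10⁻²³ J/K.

−146.5 dBm

T = 17 °C + 273.15 = 290.15 K
P_n = kTB = 1.38×10⁻²³ × 290.15 × 5.64×10² = 2.26×10⁻¹⁸ W
In dBm: 10 log₁₀(2.26×10⁻¹⁸ / 10⁻³) = −146.5 dBm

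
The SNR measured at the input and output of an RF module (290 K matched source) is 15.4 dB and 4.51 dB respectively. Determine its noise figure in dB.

NF (dB) = SNR_in(dB) − SNR_out(dB) when the source is at T₀
NF = 15.4 − 4.51 = 10.89 dB

10.89 dB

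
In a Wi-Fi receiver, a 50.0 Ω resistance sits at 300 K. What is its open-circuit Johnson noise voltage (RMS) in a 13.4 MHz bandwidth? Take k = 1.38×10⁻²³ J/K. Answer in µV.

V_n = √(4kTRB)
4kTRB = 4 × 1.38×10⁻²³ × 300 × 5.00×10¹ × 1.34×10⁷ = 1.11×10⁻¹¹ V²
V_n = √(1.11×10⁻¹¹) = 3.33×10⁻⁶ V = 3.33 µV

3.33 µV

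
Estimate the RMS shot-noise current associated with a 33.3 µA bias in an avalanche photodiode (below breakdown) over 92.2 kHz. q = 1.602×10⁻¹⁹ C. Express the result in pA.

992 pA

I_n = √(2qI·B)
2qI·B = 2 × 1.602×10⁻¹⁹ × 3.33×10⁻⁵ × 9.22×10⁴ = 9.84×10⁻¹⁹ A²
I_n = √(9.84×10⁻¹⁹) = 9.92×10⁻¹⁰ A = 992 pA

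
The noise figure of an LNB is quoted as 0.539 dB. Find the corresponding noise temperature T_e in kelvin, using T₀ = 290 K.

F = 10^(0.539/10) = 1.13214
T_e = (F − 1)·T₀ = (1.13214 − 1) × 290 = 38.3 K

38.3 K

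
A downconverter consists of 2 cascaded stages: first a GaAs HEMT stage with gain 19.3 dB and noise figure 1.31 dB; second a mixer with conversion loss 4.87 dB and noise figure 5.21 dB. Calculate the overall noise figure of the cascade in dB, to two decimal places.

Convert to linear (a loss of L dB is a gain of −L dB): F_i = 10^(NF_i/10), G_i = 10^(G_i,dB/10)
  Stage 1: F_1 = 10^(1.31/10) = 1.352, G_1 = 10^(19.3/10) = 85.11
  Stage 2: F_2 = 10^(5.21/10) = 3.319, G_2 = 10^(−4.87/10) = 0.3258
Friis cascade:
  F = 1.352 + (3.319 − 1)/85.11 = 1.379
NF = 10 log₁₀(1.379) = 1.40 dB

1.40 dB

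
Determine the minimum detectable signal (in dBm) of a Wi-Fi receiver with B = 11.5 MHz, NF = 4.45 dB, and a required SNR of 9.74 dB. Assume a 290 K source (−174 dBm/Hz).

Sensitivity = −174 + 10 log₁₀(B) + NF + SNR_min
= −174 + 70.61 + 4.45 + 9.74
= −89.20 dBm → −89.2 dBm

−89.2 dBm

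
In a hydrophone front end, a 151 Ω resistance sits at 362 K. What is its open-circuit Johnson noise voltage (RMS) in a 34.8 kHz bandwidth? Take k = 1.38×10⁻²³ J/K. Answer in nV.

V_n = √(4kTRB)
4kTRB = 4 × 1.38×10⁻²³ × 362 × 1.51×10² × 3.48×10⁴ = 1.05×10⁻¹³ V²
V_n = √(1.05×10⁻¹³) = 3.24×10⁻⁷ V = 324 nV

324 nV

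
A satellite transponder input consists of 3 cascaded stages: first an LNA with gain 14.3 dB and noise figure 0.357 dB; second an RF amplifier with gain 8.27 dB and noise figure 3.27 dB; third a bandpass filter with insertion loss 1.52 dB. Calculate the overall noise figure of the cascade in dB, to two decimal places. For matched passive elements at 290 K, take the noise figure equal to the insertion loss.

Convert to linear (a loss of L dB is a gain of −L dB): F_i = 10^(NF_i/10), G_i = 10^(G_i,dB/10)
  Stage 1: F_1 = 10^(0.357/10) = 1.086, G_1 = 10^(14.3/10) = 26.92
  Stage 2: F_2 = 10^(3.27/10) = 2.123, G_2 = 10^(8.27/10) = 6.714
  Stage 3: F_3 = 10^(1.52/10) = 1.419, G_3 = 10^(−1.52/10) = 0.7047
Friis cascade:
  F = 1.086 + (2.123 − 1)/26.92 + (1.419 − 1)/180.7 = 1.130
NF = 10 log₁₀(1.130) = 0.53 dB

0.53 dB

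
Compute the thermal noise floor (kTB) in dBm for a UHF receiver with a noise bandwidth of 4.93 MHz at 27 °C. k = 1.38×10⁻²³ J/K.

−106.9 dBm

T = 27 °C + 273.15 = 300.15 K
P_n = kTB = 1.38×10⁻²³ × 300.15 × 4.93×10⁶ = 2.04×10⁻¹⁴ W
In dBm: 10 log₁₀(2.04×10⁻¹⁴ / 10⁻³) = −106.9 dBm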